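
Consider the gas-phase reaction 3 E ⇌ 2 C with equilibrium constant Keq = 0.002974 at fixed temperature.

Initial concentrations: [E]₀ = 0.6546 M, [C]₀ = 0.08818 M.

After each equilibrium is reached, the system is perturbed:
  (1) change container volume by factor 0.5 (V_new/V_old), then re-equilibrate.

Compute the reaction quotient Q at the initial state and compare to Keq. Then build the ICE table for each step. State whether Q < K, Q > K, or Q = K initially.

Q₀ = 0.02772; Q > K (proceeds reverse)

Q₀ = 0.02772 vs Keq = 0.002974 ⇒ Q>K, reverse
Step 1:
                    E           C
  Initial      0.6546     0.08818
  Change      0.08069     -0.0538
  Equil        0.7353     0.03438
  solve Keq expr → x = -0.0269; check Q = 0.002974
Then change container volume by factor 0.5 (V_new/V_old).
Step 2:
                    E           C
  Initial       1.471     0.06877
  Change     -0.03722     0.02482
  Equil         1.433     0.09358
  solve Keq expr → x = 0.01241; check Q = 0.002974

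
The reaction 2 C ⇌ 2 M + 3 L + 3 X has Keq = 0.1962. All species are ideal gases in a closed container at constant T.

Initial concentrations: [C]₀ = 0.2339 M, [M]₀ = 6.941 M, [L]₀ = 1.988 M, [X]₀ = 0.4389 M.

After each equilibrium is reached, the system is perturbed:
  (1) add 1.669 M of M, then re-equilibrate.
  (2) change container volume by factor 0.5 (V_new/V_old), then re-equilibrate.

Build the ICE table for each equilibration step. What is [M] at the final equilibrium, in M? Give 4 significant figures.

[M]_eq = 16.65 M

Q₀ = 585 vs Keq = 0.1962 ⇒ Q>K, reverse
Step 1:
                   C          M          L          X
  Initial     0.2339      6.941      1.988     0.4389
  Change      0.2508    -0.2508    -0.3762    -0.3762
  Equil       0.4847       6.69      1.612    0.06266
  solve Keq expr → x = -0.1254; check Q = 0.1962
Then add 1.669 M of M.
Step 2:
                   C          M          L          X
  Initial     0.4847      8.359      1.612    0.06266
  Change    0.005306  -0.005306  -0.007959  -0.007959
  Equil         0.49      8.354      1.604     0.0547
  solve Keq expr → x = -0.002653; check Q = 0.1962
Then change container volume by factor 0.5 (V_new/V_old).
Step 3:
                   C          M          L          X
  Initial     0.9801      16.71      3.208     0.1094
  Change     0.05351   -0.05351   -0.08027   -0.08027
  Equil        1.034      16.65      3.127    0.02913
  solve Keq expr → x = -0.02676; check Q = 0.1962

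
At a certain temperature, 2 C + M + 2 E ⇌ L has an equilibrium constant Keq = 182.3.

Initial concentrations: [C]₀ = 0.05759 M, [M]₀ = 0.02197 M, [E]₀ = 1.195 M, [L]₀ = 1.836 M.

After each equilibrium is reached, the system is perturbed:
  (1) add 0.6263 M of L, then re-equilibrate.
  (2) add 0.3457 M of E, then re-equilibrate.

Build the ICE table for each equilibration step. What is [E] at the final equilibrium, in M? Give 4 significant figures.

[E]_eq = 1.696 M

Q₀ = 1.7645e+04 vs Keq = 182.3 ⇒ Q>K, reverse
Step 1:
                    C           M           E           L
  I           0.05759     0.02197       1.195       1.836
  C            0.1653     0.08265      0.1653    -0.08265
  E            0.2229      0.1046        1.36       1.753
  solve Keq expr → x = -0.08265; check Q = 182.3
Then add 0.6263 M of L.
Step 2:
                    C           M           E           L
  I            0.2229      0.1046        1.36        2.38
  C           0.02062     0.01031     0.02062    -0.01031
  E            0.2435      0.1149       1.381       2.369
  solve Keq expr → x = -0.01031; check Q = 182.3
Then add 0.3457 M of E.
Step 3:
                    C           M           E           L
  I            0.2435      0.1149       1.727       2.369
  C          -0.03017    -0.01508    -0.03017     0.01508
  E            0.2133     0.09985       1.696       2.384
  solve Keq expr → x = 0.01508; check Q = 182.3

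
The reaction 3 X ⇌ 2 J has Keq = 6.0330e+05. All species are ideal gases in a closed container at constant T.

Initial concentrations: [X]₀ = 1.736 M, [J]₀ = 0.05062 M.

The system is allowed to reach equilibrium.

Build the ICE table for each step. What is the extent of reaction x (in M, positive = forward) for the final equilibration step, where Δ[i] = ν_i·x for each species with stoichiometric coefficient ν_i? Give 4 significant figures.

Q₀ = 4.8977e-04 vs Keq = 6.0330e+05 ⇒ Q<K, forward
Step 1:
                    X           J
  init          1.736     0.05062
  Δ            -1.723       1.148
  eq          0.01336       1.199
  solve Keq expr → x = 0.5742; check Q = 6.0330e+05

x = 0.5742 M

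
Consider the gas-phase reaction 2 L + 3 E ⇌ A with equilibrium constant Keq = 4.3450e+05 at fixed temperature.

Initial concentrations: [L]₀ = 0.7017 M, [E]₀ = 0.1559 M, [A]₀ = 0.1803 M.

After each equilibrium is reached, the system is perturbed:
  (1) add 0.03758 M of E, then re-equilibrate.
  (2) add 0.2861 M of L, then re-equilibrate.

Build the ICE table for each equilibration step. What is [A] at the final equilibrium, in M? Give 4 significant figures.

Q₀ = 96.64 vs Keq = 4.3450e+05 ⇒ Q<K, forward
Step 1:
                  L         E         A
  init       0.7017    0.1559    0.1803
  Δ        -0.09641   -0.1446   0.04821
  eq         0.6053   0.01128    0.2285
  solve Keq expr → x = 0.04821; check Q = 4.3450e+05
Then add 0.03758 M of E.
Step 2:
                  L         E         A
  init       0.6053   0.04886    0.2285
  Δ         -0.0247  -0.03706   0.01235
  eq         0.5806    0.0118    0.2409
  solve Keq expr → x = 0.01235; check Q = 4.3450e+05
Then add 0.2861 M of L.
Step 3:
                  L         E         A
  init       0.8667    0.0118    0.2409
  Δ       -0.001828 -0.002743 9.1420e-04
  eq         0.8649  0.009061    0.2418
  solve Keq expr → x = 9.1420e-04; check Q = 4.3450e+05

[A]_eq = 0.2418 M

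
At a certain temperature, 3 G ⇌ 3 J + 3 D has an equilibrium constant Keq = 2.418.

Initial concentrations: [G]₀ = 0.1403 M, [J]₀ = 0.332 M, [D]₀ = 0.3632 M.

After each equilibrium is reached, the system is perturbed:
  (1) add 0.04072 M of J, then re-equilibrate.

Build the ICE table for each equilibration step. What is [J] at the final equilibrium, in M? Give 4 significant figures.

[J]_eq = 0.3979 M

Q₀ = 0.6349 vs Keq = 2.418 ⇒ Q<K, forward
Step 1:
                   G          J          D
  Initial     0.1403      0.332     0.3632
  Change    -0.03272    0.03272    0.03272
  Equil       0.1076     0.3647     0.3959
  solve Keq expr → x = 0.01091; check Q = 2.418
Then add 0.04072 M of J.
Step 2:
                   G          J          D
  Initial     0.1076     0.4054     0.3959
  Change    0.007548  -0.007548  -0.007548
  Equil       0.1151     0.3979     0.3884
  solve Keq expr → x = -0.002516; check Q = 2.418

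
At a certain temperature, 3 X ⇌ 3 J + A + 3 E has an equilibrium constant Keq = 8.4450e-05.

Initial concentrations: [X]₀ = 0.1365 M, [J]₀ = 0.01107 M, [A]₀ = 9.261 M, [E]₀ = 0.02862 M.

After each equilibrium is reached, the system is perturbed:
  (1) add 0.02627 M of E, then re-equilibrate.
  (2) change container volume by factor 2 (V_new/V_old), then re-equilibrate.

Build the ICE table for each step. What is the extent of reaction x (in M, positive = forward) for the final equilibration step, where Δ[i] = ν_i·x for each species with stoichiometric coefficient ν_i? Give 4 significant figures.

x = 0.003388 M

Q₀ = 1.1580e-07 vs Keq = 8.4450e-05 ⇒ Q<K, forward
Step 1:
                    X           J           A           E
  init         0.1365     0.01107       9.261     0.02862
  Δ          -0.02846     0.02846    0.009487     0.02846
  eq            0.108     0.03953        9.27     0.05708
  solve Keq expr → x = 0.009487; check Q = 8.4450e-05
Then add 0.02627 M of E.
Step 2:
                    X           J           A           E
  init          0.108     0.03953        9.27     0.08335
  Δ          0.007626   -0.007626   -0.002542   -0.007626
  eq           0.1157      0.0319       9.268     0.07572
  solve Keq expr → x = -0.002542; check Q = 8.4450e-05
Then change container volume by factor 2 (V_new/V_old).
Step 3:
                    X           J           A           E
  init        0.05783     0.01595       4.634     0.03786
  Δ          -0.01016     0.01016    0.003388     0.01016
  eq          0.04767     0.02611       4.637     0.04802
  solve Keq expr → x = 0.003388; check Q = 8.4450e-05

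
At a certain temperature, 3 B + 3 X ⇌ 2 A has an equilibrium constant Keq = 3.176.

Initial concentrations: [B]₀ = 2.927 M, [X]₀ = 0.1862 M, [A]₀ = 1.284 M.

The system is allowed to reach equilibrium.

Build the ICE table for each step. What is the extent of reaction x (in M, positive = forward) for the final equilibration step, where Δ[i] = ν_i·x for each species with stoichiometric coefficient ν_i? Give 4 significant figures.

Q₀ = 10.18 vs Keq = 3.176 ⇒ Q>K, reverse
Step 1:
                   B          X          A
  I            2.927     0.1862      1.284
  C          0.07459    0.07459   -0.04973
  E            3.002     0.2608      1.234
  solve Keq expr → x = -0.02486; check Q = 3.176

x = -0.02486 M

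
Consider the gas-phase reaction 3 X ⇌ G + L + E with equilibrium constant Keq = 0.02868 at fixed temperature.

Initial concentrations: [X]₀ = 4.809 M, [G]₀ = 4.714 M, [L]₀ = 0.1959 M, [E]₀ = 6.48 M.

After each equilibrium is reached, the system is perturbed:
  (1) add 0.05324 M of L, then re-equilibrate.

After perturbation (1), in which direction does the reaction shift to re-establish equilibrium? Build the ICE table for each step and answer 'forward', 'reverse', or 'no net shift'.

Q₀ = 0.05381 vs Keq = 0.02868 ⇒ Q>K, reverse
Step 1:
                    X           G           L           E
  Initial       4.809       4.714      0.1959        6.48
  Change       0.2197    -0.07324    -0.07324    -0.07324
  Equil         5.029       4.641      0.1227       6.407
  solve Keq expr → x = -0.07324; check Q = 0.02868
Then add 0.05324 M of L.
Step 2:
                    X           G           L           E
  Initial       5.029       4.641      0.1759       6.407
  Change       0.1253    -0.04177    -0.04177    -0.04177
  Equil         5.154       4.599      0.1341       6.365
  solve Keq expr → x = -0.04177; check Q = 0.02868

Direction: reverse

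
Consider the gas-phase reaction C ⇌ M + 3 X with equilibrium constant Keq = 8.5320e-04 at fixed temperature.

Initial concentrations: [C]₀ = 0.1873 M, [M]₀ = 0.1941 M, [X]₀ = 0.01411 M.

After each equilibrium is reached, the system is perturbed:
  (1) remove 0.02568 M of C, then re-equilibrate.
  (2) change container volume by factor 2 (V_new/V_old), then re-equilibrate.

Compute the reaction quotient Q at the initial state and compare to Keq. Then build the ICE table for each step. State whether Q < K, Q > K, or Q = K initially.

Q₀ = 2.9112e-06; Q < K (proceeds forward)

Q₀ = 2.9112e-06 vs Keq = 8.5320e-04 ⇒ Q<K, forward
Step 1:
                   C          M          X
  I           0.1873     0.1941    0.01411
  C           -0.024      0.024    0.07201
  E           0.1633     0.2181    0.08612
  solve Keq expr → x = 0.024; check Q = 8.5320e-04
Then remove 0.02568 M of C.
Step 2:
                   C          M          X
  I           0.1376     0.2181    0.08612
  C         0.001437  -0.001437  -0.004312
  E           0.1391     0.2167    0.08181
  solve Keq expr → x = -0.001437; check Q = 8.5320e-04
Then change container volume by factor 2 (V_new/V_old).
Step 3:
                   C          M          X
  I          0.06953     0.1083    0.04091
  C         -0.01125    0.01125    0.03374
  E          0.05828     0.1196    0.07464
  solve Keq expr → x = 0.01125; check Q = 8.5320e-04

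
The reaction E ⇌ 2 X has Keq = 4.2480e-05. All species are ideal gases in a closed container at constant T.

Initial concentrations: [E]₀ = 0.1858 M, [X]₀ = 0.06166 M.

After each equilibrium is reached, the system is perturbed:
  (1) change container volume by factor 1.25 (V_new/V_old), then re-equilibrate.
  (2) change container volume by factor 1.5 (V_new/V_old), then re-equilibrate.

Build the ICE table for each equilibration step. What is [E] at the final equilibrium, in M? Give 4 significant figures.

Q₀ = 0.02046 vs Keq = 4.2480e-05 ⇒ Q>K, reverse
Step 1:
                  E         X
  Initial    0.1858   0.06166
  Change    0.02932  -0.05864
  Equil      0.2151  0.003023
  solve Keq expr → x = -0.02932; check Q = 4.2480e-05
Then change container volume by factor 1.25 (V_new/V_old).
Step 2:
                  E         X
  Initial    0.1721  0.002418
  Change  -1.4217e-04 2.8433e-04
  Equil       0.172  0.002703
  solve Keq expr → x = 1.4217e-04; check Q = 4.2480e-05
Then change container volume by factor 1.5 (V_new/V_old).
Step 3:
                  E         X
  Initial    0.1146  0.001802
  Change  -2.0150e-04 4.0300e-04
  Equil      0.1144  0.002205
  solve Keq expr → x = 2.0150e-04; check Q = 4.2480e-05

[E]_eq = 0.1144 M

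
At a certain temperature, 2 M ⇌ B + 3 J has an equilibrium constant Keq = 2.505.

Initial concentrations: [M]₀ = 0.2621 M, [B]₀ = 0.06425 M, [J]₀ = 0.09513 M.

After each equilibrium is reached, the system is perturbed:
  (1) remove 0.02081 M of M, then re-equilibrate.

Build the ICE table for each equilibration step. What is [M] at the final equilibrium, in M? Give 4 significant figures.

[M]_eq = 0.05672 M

Q₀ = 8.0518e-04 vs Keq = 2.505 ⇒ Q<K, forward
Step 1:
                  M         B         J
  Initial    0.2621   0.06425   0.09513
  Change     -0.199   0.09949    0.2985
  Equil     0.06313    0.1637    0.3936
  solve Keq expr → x = 0.09949; check Q = 2.505
Then remove 0.02081 M of M.
Step 2:
                  M         B         J
  Initial   0.04232    0.1637    0.3936
  Change     0.0144 -0.007198   -0.0216
  Equil     0.05672    0.1565     0.372
  solve Keq expr → x = -0.007198; check Q = 2.505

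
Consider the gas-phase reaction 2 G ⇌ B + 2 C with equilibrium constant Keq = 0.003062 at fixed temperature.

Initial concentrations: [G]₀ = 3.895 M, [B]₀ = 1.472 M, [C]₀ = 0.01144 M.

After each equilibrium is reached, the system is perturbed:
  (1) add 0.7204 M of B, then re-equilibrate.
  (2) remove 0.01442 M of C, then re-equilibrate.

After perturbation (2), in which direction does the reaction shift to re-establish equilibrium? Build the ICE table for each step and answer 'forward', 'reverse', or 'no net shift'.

Direction: forward

Q₀ = 1.2698e-05 vs Keq = 0.003062 ⇒ Q<K, forward
Step 1:
                  G         B         C
  Initial     3.895     1.472   0.01144
  Change    -0.1548   0.07741    0.1548
  Equil        3.74     1.549    0.1663
  solve Keq expr → x = 0.07741; check Q = 0.003062
Then add 0.7204 M of B.
Step 2:
                  G         B         C
  Initial      3.74      2.27    0.1663
  Change    0.02747  -0.01373  -0.02747
  Equil       3.768     2.256    0.1388
  solve Keq expr → x = -0.01373; check Q = 0.003062
Then remove 0.01442 M of C.
Step 3:
                  G         B         C
  Initial     3.768     2.256    0.1244
  Change   -0.01371  0.006853   0.01371
  Equil       3.754     2.263    0.1381
  solve Keq expr → x = 0.006853; check Q = 0.003062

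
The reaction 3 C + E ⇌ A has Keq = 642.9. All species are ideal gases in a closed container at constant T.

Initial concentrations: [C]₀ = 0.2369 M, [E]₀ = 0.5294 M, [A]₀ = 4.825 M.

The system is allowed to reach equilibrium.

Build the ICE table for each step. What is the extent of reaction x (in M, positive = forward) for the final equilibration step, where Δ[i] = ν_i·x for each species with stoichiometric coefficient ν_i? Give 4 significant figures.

x = -0.001617 M

Q₀ = 685.5 vs Keq = 642.9 ⇒ Q>K, reverse
Step 1:
                   C          E          A
  I           0.2369     0.5294      4.825
  C          0.00485   0.001617  -0.001617
  E           0.2418      0.531      4.823
  solve Keq expr → x = -0.001617; check Q = 642.9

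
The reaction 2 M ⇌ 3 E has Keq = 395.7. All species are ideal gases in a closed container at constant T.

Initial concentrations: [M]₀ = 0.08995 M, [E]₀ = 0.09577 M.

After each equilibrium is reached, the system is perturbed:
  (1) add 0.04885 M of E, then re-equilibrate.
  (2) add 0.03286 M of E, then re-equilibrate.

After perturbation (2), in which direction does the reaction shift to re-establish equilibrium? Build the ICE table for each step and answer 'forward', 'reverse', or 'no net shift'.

Direction: reverse

Q₀ = 0.1086 vs Keq = 395.7 ⇒ Q<K, forward
Step 1:
                   M          E
  Initial    0.08995    0.09577
  Change    -0.08466      0.127
  Equil     0.005286     0.2228
  solve Keq expr → x = 0.04233; check Q = 395.7
Then add 0.04885 M of E.
Step 2:
                   M          E
  Initial   0.005286     0.2716
  Change    0.001729  -0.002594
  Equil     0.007015      0.269
  solve Keq expr → x = -8.6450e-04; check Q = 395.7
Then add 0.03286 M of E.
Step 3:
                   M          E
  Initial   0.007015     0.3019
  Change    0.001246   -0.00187
  Equil     0.008261        0.3
  solve Keq expr → x = -6.2317e-04; check Q = 395.7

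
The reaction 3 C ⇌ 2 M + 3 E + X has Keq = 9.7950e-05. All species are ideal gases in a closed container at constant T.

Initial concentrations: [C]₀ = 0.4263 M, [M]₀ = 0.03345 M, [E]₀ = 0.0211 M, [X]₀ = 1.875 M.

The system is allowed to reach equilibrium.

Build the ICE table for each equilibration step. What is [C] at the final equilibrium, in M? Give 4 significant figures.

[C]_eq = 0.3682 M

Q₀ = 2.5439e-07 vs Keq = 9.7950e-05 ⇒ Q<K, forward
Step 1:
                    C           M           E           X
  I            0.4263     0.03345      0.0211       1.875
  C          -0.05806      0.0387     0.05806     0.01935
  E            0.3682     0.07215     0.07916       1.894
  solve Keq expr → x = 0.01935; check Q = 9.7950e-05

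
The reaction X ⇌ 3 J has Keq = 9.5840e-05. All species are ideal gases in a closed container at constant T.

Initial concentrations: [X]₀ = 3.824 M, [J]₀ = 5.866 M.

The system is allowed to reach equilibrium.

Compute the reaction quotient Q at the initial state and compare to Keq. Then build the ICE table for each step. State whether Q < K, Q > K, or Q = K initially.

Q₀ = 52.78 vs Keq = 9.5840e-05 ⇒ Q>K, reverse
Step 1:
                  X         J
  Initial     3.824     5.866
  Change      1.928    -5.784
  Equil       5.752     0.082
  solve Keq expr → x = -1.928; check Q = 9.5840e-05

Q₀ = 52.78; Q > K (proceeds reverse)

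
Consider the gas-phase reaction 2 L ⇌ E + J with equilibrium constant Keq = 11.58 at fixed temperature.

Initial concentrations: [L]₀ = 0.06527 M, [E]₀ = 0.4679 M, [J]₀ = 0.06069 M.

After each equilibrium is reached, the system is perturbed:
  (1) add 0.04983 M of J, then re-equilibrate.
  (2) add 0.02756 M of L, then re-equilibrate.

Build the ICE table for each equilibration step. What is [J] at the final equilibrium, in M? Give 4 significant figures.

[J]_eq = 0.1215 M

Q₀ = 6.666 vs Keq = 11.58 ⇒ Q<K, forward
Step 1:
                   L          E          J
  init       0.06527     0.4679    0.06069
  Δ         -0.01284    0.00642    0.00642
  eq         0.05243     0.4743    0.06711
  solve Keq expr → x = 0.00642; check Q = 11.58
Then add 0.04983 M of J.
Step 2:
                   L          E          J
  init       0.05243     0.4743     0.1169
  Δ          0.01415  -0.007075  -0.007075
  eq         0.06658     0.4672     0.1099
  solve Keq expr → x = -0.007075; check Q = 11.58
Then add 0.02756 M of L.
Step 3:
                   L          E          J
  init       0.09414     0.4672     0.1099
  Δ         -0.02326    0.01163    0.01163
  eq         0.07088     0.4789     0.1215
  solve Keq expr → x = 0.01163; check Q = 11.58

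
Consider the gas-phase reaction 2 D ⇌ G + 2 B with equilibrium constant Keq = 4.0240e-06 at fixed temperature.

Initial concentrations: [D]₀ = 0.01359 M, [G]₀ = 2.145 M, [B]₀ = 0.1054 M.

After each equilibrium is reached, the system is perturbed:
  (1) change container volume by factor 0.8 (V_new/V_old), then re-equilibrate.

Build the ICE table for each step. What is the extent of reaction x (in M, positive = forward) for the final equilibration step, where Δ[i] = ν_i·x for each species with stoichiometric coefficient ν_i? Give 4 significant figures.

Q₀ = 129 vs Keq = 4.0240e-06 ⇒ Q>K, reverse
Step 1:
                  D         G         B
  Initial   0.01359     2.145    0.1054
  Change     0.1052  -0.05262   -0.1052
  Equil      0.1188     2.092 1.6478e-04
  solve Keq expr → x = -0.05262; check Q = 4.0240e-06
Then change container volume by factor 0.8 (V_new/V_old).
Step 2:
                  D         G         B
  Initial    0.1485     2.615 2.0598e-04
  Change  2.1719e-05 -1.0859e-05 -2.1719e-05
  Equil      0.1486     2.615 1.8426e-04
  solve Keq expr → x = -1.0859e-05; check Q = 4.0240e-06

x = -1.0859e-05 M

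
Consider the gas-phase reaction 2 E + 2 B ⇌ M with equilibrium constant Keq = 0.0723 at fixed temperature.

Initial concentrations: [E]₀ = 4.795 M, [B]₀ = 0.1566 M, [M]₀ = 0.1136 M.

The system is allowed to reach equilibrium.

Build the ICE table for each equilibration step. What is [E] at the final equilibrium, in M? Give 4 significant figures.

[E]_eq = 4.858 M

Q₀ = 0.2015 vs Keq = 0.0723 ⇒ Q>K, reverse
Step 1:
                   E          B          M
  init         4.795     0.1566     0.1136
  Δ          0.06286    0.06286   -0.03143
  eq           4.858     0.2195    0.08217
  solve Keq expr → x = -0.03143; check Q = 0.0723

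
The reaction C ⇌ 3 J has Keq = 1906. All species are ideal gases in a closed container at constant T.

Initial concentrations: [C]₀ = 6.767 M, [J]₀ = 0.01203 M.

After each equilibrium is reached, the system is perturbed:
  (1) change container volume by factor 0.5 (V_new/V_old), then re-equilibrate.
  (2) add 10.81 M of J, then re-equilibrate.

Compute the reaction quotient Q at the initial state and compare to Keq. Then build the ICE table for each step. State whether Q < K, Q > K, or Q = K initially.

Q₀ = 2.5728e-07; Q < K (proceeds forward)

Q₀ = 2.5728e-07 vs Keq = 1906 ⇒ Q<K, forward
Step 1:
                  C         J
  Initial     6.767   0.01203
  Change     -4.996     14.99
  Equil       1.771        15
  solve Keq expr → x = 4.996; check Q = 1906
Then change container volume by factor 0.5 (V_new/V_old).
Step 2:
                  C         J
  Initial     3.542        30
  Change      2.481    -7.443
  Equil       6.023     22.56
  solve Keq expr → x = -2.481; check Q = 1906
Then add 10.81 M of J.
Step 3:
                  C         J
  Initial     6.023     33.37
  Change      2.636    -7.908
  Equil       8.659     25.46
  solve Keq expr → x = -2.636; check Q = 1906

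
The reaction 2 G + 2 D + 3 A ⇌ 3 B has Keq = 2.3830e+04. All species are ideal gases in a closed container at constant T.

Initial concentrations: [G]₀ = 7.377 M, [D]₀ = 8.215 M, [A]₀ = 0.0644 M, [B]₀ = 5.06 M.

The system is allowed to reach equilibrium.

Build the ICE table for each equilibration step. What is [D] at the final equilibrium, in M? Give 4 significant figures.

[D]_eq = 8.18 M

Q₀ = 132.1 vs Keq = 2.3830e+04 ⇒ Q<K, forward
Step 1:
                  G         D         A         B
  Initial     7.377     8.215    0.0644      5.06
  Change   -0.03521  -0.03521  -0.05281   0.05281
  Equil       7.342      8.18   0.01159     5.113
  solve Keq expr → x = 0.0176; check Q = 2.3830e+04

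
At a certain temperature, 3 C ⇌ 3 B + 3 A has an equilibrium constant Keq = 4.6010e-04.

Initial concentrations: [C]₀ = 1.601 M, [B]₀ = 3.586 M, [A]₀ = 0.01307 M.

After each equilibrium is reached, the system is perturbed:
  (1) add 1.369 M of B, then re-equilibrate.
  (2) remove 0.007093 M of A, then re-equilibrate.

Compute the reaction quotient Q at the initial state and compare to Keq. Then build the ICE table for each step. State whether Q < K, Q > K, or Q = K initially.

Q₀ = 2.5089e-05 vs Keq = 4.6010e-04 ⇒ Q<K, forward
Step 1:
                  C         B         A
  init        1.601     3.586   0.01307
  Δ        -0.02075   0.02075   0.02075
  eq           1.58     3.607   0.03382
  solve Keq expr → x = 0.006918; check Q = 4.6010e-04
Then add 1.369 M of B.
Step 2:
                  C         B         A
  init         1.58     4.976   0.03382
  Δ        0.009119 -0.009119 -0.009119
  eq          1.589     4.967    0.0247
  solve Keq expr → x = -0.00304; check Q = 4.6010e-04
Then remove 0.007093 M of A.
Step 3:
                  C         B         A
  init        1.589     4.967   0.01761
  Δ       -0.006951  0.006951  0.006951
  eq          1.582     4.974   0.02456
  solve Keq expr → x = 0.002317; check Q = 4.6010e-04

Q₀ = 2.5089e-05; Q < K (proceeds forward)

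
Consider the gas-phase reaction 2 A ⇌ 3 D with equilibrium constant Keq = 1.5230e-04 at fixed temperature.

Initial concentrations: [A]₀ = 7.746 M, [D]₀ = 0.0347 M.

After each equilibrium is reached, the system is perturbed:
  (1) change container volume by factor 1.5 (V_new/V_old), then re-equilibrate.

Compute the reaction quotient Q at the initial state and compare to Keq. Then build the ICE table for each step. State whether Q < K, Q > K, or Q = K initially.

Q₀ = 6.9636e-07; Q < K (proceeds forward)

Q₀ = 6.9636e-07 vs Keq = 1.5230e-04 ⇒ Q<K, forward
Step 1:
                    A           D
  I             7.746      0.0347
  C           -0.1149      0.1723
  E             7.631       0.207
  solve Keq expr → x = 0.05743; check Q = 1.5230e-04
Then change container volume by factor 1.5 (V_new/V_old).
Step 2:
                    A           D
  I             5.087       0.138
  C          -0.01313      0.0197
  E             5.074      0.1577
  solve Keq expr → x = 0.006566; check Q = 1.5230e-04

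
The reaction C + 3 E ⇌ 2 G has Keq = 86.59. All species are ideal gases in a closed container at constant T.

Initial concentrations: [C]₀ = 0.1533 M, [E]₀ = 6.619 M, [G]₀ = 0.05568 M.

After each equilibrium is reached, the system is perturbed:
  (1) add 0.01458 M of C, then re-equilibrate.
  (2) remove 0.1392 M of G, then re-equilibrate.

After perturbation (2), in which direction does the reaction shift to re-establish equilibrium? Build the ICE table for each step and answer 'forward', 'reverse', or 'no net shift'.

Direction: forward

Q₀ = 6.9740e-05 vs Keq = 86.59 ⇒ Q<K, forward
Step 1:
                    C           E           G
  init         0.1533       6.619     0.05568
  Δ           -0.1533     -0.4599      0.3066
  eq       6.4869e-06       6.159      0.3623
  solve Keq expr → x = 0.1533; check Q = 86.59
Then add 0.01458 M of C.
Step 2:
                    C           E           G
  init        0.01459       6.159      0.3623
  Δ          -0.01458    -0.04374     0.02916
  eq       7.7367e-06       6.115      0.3914
  solve Keq expr → x = 0.01458; check Q = 86.59
Then remove 0.1392 M of G.
Step 3:
                    C           E           G
  init     7.7367e-06       6.115      0.2522
  Δ       -4.5240e-06 -1.3572e-05  9.0481e-06
  eq       3.2127e-06       6.115      0.2522
  solve Keq expr → x = 4.5240e-06; check Q = 86.59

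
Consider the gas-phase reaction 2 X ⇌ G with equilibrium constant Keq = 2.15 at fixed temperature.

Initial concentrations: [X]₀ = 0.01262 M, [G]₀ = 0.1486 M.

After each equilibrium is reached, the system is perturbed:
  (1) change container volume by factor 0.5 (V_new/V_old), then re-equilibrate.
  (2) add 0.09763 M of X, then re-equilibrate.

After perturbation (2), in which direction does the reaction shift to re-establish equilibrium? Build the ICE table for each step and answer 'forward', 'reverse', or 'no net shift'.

Q₀ = 933 vs Keq = 2.15 ⇒ Q>K, reverse
Step 1:
                  X         G
  Initial   0.01262    0.1486
  Change     0.1636  -0.08181
  Equil      0.1762   0.06679
  solve Keq expr → x = -0.08181; check Q = 2.15
Then change container volume by factor 0.5 (V_new/V_old).
Step 2:
                  X         G
  Initial    0.3525    0.1336
  Change   -0.07176   0.03588
  Equil      0.2807    0.1695
  solve Keq expr → x = 0.03588; check Q = 2.15
Then add 0.09763 M of X.
Step 3:
                  X         G
  Initial    0.3784    0.1695
  Change      -0.07     0.035
  Equil      0.3084    0.2044
  solve Keq expr → x = 0.035; check Q = 2.15

Direction: forward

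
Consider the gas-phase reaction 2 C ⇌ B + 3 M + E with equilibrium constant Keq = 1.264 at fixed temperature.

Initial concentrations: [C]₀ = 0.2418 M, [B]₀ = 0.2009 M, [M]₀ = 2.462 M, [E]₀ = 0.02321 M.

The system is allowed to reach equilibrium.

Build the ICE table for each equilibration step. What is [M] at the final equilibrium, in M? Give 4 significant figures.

[M]_eq = 2.465 M

Q₀ = 1.19 vs Keq = 1.264 ⇒ Q<K, forward
Step 1:
                  C         B         M         E
  Initial    0.2418    0.2009     2.462   0.02321
  Change  -0.001783 8.9169e-04  0.002675 8.9169e-04
  Equil        0.24    0.2018     2.465    0.0241
  solve Keq expr → x = 8.9169e-04; check Q = 1.264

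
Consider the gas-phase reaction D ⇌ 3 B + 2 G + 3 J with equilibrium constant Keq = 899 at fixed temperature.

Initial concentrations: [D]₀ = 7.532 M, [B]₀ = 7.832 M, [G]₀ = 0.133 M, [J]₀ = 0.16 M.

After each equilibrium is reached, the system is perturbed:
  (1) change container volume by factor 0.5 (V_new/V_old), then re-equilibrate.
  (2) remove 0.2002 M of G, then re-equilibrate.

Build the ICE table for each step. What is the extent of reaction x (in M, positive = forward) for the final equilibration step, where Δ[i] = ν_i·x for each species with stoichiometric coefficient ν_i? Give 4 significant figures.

x = 0.03899 M

Q₀ = 0.004621 vs Keq = 899 ⇒ Q<K, forward
Step 1:
                  D         B         G         J
  Initial     7.532     7.832     0.133      0.16
  Change    -0.5286     1.586     1.057     1.586
  Equil       7.003     9.418      1.19     1.746
  solve Keq expr → x = 0.5286; check Q = 899
Then change container volume by factor 0.5 (V_new/V_old).
Step 2:
                  D         B         G         J
  Initial     14.01     18.84      2.38     3.492
  Change     0.6923    -2.077    -1.385    -2.077
  Equil        14.7     16.76    0.9958     1.415
  solve Keq expr → x = -0.6923; check Q = 899
Then remove 0.2002 M of G.
Step 3:
                  D         B         G         J
  Initial      14.7     16.76    0.7956     1.415
  Change   -0.03899     0.117   0.07799     0.117
  Equil       14.66     16.88    0.8736     1.532
  solve Keq expr → x = 0.03899; check Q = 899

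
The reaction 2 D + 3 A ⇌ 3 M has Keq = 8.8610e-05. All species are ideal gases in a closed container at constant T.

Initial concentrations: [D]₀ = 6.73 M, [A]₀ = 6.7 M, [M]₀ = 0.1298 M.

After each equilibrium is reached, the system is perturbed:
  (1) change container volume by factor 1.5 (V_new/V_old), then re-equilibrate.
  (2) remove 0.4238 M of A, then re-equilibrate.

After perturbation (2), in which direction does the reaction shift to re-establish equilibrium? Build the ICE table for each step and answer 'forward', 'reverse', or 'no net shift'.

Q₀ = 1.6053e-07 vs Keq = 8.8610e-05 ⇒ Q<K, forward
Step 1:
                    D           A           M
  init           6.73         6.7      0.1298
  Δ           -0.5101     -0.7651      0.7651
  eq             6.22       5.935      0.8949
  solve Keq expr → x = 0.255; check Q = 8.8610e-05
Then change container volume by factor 1.5 (V_new/V_old).
Step 2:
                    D           A           M
  init          4.147       3.957      0.5966
  Δ           0.08085      0.1213     -0.1213
  eq            4.227       4.078      0.4753
  solve Keq expr → x = -0.04042; check Q = 8.8610e-05
Then remove 0.4238 M of A.
Step 3:
                    D           A           M
  init          4.227       3.654      0.4753
  Δ           0.02835     0.04252    -0.04252
  eq            4.256       3.697      0.4328
  solve Keq expr → x = -0.01417; check Q = 8.8610e-05

Direction: reverse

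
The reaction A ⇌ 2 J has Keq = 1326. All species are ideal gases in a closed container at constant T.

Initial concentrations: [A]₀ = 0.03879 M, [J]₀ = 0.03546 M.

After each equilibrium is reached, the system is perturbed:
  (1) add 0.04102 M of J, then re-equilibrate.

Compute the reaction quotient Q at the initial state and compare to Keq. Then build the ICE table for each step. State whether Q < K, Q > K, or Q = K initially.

Q₀ = 0.03242 vs Keq = 1326 ⇒ Q<K, forward
Step 1:
                   A          J
  I          0.03879    0.03546
  C         -0.03878    0.07756
  E       9.6332e-06      0.113
  solve Keq expr → x = 0.03878; check Q = 1326
Then add 0.04102 M of J.
Step 2:
                   A          J
  I       9.6332e-06      0.154
  C       8.2577e-06 -1.6515e-05
  E       1.7891e-05      0.154
  solve Keq expr → x = -8.2577e-06; check Q = 1326

Q₀ = 0.03242; Q < K (proceeds forward)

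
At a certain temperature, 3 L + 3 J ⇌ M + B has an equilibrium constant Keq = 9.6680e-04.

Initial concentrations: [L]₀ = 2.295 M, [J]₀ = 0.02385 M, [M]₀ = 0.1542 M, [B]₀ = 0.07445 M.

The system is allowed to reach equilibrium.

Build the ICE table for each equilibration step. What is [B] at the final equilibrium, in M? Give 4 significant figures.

Q₀ = 70.01 vs Keq = 9.6680e-04 ⇒ Q>K, reverse
Step 1:
                  L         J         M         B
  Initial     2.295   0.02385    0.1542   0.07445
  Change     0.2157    0.2157  -0.07189  -0.07189
  Equil       2.511    0.2395   0.08231  0.002555
  solve Keq expr → x = -0.07189; check Q = 9.6680e-04

[B]_eq = 0.002555 M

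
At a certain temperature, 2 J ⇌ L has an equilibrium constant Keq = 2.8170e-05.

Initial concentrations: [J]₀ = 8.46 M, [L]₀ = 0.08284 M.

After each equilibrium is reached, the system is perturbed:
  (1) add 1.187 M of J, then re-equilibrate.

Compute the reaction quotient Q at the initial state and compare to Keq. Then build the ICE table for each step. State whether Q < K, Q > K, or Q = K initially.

Q₀ = 0.001157; Q > K (proceeds reverse)

Q₀ = 0.001157 vs Keq = 2.8170e-05 ⇒ Q>K, reverse
Step 1:
                    J           L
  I              8.46     0.08284
  C            0.1615    -0.08075
  E             8.621    0.002094
  solve Keq expr → x = -0.08075; check Q = 2.8170e-05
Then add 1.187 M of J.
Step 2:
                    J           L
  I             9.808    0.002094
  C         -0.001231  6.1558e-04
  E             9.807    0.002709
  solve Keq expr → x = 6.1558e-04; check Q = 2.8170e-05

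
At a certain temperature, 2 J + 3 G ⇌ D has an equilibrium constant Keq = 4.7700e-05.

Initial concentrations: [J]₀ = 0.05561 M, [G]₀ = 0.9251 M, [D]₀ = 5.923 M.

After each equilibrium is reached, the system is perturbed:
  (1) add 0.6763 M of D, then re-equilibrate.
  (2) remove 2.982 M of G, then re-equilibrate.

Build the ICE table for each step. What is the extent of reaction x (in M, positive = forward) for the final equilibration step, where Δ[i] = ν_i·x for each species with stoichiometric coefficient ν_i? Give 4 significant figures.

x = -0.4913 M

Q₀ = 2419 vs Keq = 4.7700e-05 ⇒ Q>K, reverse
Step 1:
                    J           G           D
  I           0.05561      0.9251       5.923
  C             6.576       9.864      -3.288
  E             6.632       10.79       2.635
  solve Keq expr → x = -3.288; check Q = 4.7700e-05
Then add 0.6763 M of D.
Step 2:
                    J           G           D
  I             6.632       10.79       3.311
  C            0.2659      0.3988     -0.1329
  E             6.898       11.19       3.178
  solve Keq expr → x = -0.1329; check Q = 4.7700e-05
Then remove 2.982 M of G.
Step 3:
                    J           G           D
  I             6.898       8.206       3.178
  C            0.9827       1.474     -0.4913
  E              7.88        9.68       2.687
  solve Keq expr → x = -0.4913; check Q = 4.7700e-05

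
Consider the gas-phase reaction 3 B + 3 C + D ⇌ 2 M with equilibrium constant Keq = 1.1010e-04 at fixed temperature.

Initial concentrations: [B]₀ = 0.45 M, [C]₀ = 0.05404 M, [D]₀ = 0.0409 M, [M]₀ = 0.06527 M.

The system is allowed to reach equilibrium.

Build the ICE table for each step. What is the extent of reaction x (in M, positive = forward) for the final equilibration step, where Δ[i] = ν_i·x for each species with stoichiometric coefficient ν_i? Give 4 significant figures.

Q₀ = 7243 vs Keq = 1.1010e-04 ⇒ Q>K, reverse
Step 1:
                    B           C           D           M
  init           0.45     0.05404      0.0409     0.06527
  Δ            0.0978      0.0978      0.0326     -0.0652
  eq           0.5478      0.1518      0.0735  6.8244e-05
  solve Keq expr → x = -0.0326; check Q = 1.1010e-04

x = -0.0326 M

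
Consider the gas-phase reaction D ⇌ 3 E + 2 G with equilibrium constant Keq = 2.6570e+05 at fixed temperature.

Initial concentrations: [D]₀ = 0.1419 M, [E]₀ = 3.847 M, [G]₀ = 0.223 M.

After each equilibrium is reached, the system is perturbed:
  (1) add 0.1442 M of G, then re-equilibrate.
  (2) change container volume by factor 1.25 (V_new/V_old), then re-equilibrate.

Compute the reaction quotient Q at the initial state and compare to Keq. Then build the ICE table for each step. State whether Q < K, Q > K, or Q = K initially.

Q₀ = 19.95; Q < K (proceeds forward)

Q₀ = 19.95 vs Keq = 2.6570e+05 ⇒ Q<K, forward
Step 1:
                    D           E           G
  I            0.1419       3.847       0.223
  C           -0.1418      0.4255      0.2836
  E        7.5346e-05       4.272      0.5066
  solve Keq expr → x = 0.1418; check Q = 2.6570e+05
Then add 0.1442 M of G.
Step 2:
                    D           E           G
  I        7.5346e-05       4.272      0.6508
  C        4.8943e-05 -1.4683e-04 -9.7885e-05
  E        1.2429e-04       4.272      0.6508
  solve Keq expr → x = -4.8943e-05; check Q = 2.6570e+05
Then change container volume by factor 1.25 (V_new/V_old).
Step 3:
                    D           E           G
  I        9.9431e-05       3.418      0.5206
  C       -5.8679e-05  1.7604e-04  1.1736e-04
  E        4.0752e-05       3.418      0.5207
  solve Keq expr → x = 5.8679e-05; check Q = 2.6570e+05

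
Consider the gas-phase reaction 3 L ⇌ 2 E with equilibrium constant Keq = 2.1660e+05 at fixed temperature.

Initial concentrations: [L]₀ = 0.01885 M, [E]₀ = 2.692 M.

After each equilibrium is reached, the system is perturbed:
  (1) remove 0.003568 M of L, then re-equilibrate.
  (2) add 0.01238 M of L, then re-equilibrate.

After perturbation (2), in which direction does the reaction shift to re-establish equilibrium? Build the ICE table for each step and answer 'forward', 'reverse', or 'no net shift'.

Direction: forward

Q₀ = 1.0820e+06 vs Keq = 2.1660e+05 ⇒ Q>K, reverse
Step 1:
                    L           E
  init        0.01885       2.692
  Δ            0.0133   -0.008868
  eq          0.03215       2.683
  solve Keq expr → x = -0.004434; check Q = 2.1660e+05
Then remove 0.003568 M of L.
Step 2:
                    L           E
  init        0.02858       2.683
  Δ          0.003549   -0.002366
  eq          0.03213       2.681
  solve Keq expr → x = -0.001183; check Q = 2.1660e+05
Then add 0.01238 M of L.
Step 3:
                    L           E
  init        0.04451       2.681
  Δ          -0.01231     0.00821
  eq           0.0322       2.689
  solve Keq expr → x = 0.004105; check Q = 2.1660e+05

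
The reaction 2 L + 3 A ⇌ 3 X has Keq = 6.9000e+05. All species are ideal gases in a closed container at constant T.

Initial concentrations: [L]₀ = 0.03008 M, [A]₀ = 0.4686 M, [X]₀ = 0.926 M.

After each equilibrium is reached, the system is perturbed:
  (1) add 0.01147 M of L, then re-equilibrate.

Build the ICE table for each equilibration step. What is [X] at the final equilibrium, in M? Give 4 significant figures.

Q₀ = 8528 vs Keq = 6.9000e+05 ⇒ Q<K, forward
Step 1:
                   L          A          X
  Initial    0.03008     0.4686      0.926
  Change    -0.02603   -0.03904    0.03904
  Equil     0.004054     0.4296      0.965
  solve Keq expr → x = 0.01301; check Q = 6.9000e+05
Then add 0.01147 M of L.
Step 2:
                   L          A          X
  Initial    0.01552     0.4296      0.965
  Change    -0.01111   -0.01667    0.01667
  Equil     0.004414     0.4129     0.9817
  solve Keq expr → x = 0.005555; check Q = 6.9000e+05

[X]_eq = 0.9817 M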